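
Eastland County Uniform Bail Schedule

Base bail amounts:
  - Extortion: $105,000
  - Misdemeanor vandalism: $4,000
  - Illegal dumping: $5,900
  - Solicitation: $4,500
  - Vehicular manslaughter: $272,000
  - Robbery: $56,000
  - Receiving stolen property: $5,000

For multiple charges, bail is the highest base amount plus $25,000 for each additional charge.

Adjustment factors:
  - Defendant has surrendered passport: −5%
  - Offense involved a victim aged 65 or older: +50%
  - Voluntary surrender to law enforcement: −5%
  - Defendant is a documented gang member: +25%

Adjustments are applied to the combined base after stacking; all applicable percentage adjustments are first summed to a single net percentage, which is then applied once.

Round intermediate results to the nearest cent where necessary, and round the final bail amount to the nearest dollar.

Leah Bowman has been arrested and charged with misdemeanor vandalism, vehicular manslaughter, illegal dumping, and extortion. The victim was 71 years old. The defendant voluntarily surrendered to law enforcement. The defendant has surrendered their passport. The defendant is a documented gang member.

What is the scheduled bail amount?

$572,550

Base amounts from the schedule: misdemeanor vandalism $4,000; vehicular manslaughter $272,000; illegal dumping $5,900; extortion $105,000.
Stacking rule: highest base plus $25,000 per additional charge. Highest is vehicular manslaughter at $272,000; 3 additional charges → +$75,000. Combined base = $347,000.
Net percentage adjustment: −5% +50% −5% +25% = +65%. $347,000 × 1.65 = $572,550.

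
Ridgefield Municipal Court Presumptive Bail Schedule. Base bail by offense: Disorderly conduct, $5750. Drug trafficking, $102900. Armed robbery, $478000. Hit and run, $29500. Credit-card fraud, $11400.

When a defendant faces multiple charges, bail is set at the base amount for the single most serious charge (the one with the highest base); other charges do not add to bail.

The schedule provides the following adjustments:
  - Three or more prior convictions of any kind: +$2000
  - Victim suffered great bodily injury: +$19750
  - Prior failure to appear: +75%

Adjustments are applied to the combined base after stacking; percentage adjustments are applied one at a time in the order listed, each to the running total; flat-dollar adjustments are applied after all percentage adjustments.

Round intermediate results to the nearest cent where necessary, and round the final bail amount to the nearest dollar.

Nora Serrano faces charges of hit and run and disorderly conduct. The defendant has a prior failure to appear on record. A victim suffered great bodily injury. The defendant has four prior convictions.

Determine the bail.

Base amounts from the schedule: hit and run $29500; disorderly conduct $5750.
Stacking rule: use the highest base only. Highest is hit and run at $29500. Combined base = $29500.
Prior failure to appear (+75%): $29500 × 1.75 = $51625.
Three or more prior convictions of any kind (+$2000 flat): $51625 + $2000 = $53625.
Victim suffered great bodily injury (+$19750 flat): $53625 + $19750 = $73375.

$73375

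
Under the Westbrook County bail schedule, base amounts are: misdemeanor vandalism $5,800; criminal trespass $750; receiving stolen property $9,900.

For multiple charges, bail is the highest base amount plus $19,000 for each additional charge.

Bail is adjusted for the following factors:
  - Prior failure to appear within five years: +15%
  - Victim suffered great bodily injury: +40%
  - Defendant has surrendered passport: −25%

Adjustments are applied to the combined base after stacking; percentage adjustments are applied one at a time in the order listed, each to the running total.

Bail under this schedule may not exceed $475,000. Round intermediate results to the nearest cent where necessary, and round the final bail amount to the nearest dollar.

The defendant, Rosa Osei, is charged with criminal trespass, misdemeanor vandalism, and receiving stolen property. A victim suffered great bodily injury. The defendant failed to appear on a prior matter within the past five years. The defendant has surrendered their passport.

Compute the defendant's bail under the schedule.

Base amounts from the schedule: criminal trespass $750; misdemeanor vandalism $5,800; receiving stolen property $9,900.
Stacking rule: highest base plus $19,000 per additional charge. Highest is receiving stolen property at $9,900; 2 additional charges → +$38,000. Combined base = $47,900.
Prior failure to appear within five years (+15%): $47,900 × 1.15 = $55,085.
Victim suffered great bodily injury (+40%): $55,085 × 1.4 = $77,119.
Defendant has surrendered passport (−25%): $77,119 × 0.75 = $57,839.25.
$57,839.25 is within the $475,000 maximum.
Rounded to the nearest dollar: $57,839.

$57,839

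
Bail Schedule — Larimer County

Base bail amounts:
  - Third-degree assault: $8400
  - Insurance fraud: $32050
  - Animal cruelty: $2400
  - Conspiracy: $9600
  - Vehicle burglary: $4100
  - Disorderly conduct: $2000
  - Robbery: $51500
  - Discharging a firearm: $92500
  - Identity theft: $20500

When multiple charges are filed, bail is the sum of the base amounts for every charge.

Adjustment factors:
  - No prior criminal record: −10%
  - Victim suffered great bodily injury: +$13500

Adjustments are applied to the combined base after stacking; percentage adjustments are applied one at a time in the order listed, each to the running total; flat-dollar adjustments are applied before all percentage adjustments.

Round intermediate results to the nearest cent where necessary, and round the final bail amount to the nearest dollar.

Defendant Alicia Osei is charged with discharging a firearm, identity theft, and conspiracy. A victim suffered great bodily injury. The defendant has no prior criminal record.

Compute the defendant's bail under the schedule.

$122490

Base amounts from the schedule: discharging a firearm $92500; identity theft $20500; conspiracy $9600.
Stacking rule: sum of all bases. $92500 + $20500 + $9600 = $122600.
Victim suffered great bodily injury (+$13500 flat): $122600 + $13500 = $136100.
No prior criminal record (−10%): $136100 × 0.9 = $122490.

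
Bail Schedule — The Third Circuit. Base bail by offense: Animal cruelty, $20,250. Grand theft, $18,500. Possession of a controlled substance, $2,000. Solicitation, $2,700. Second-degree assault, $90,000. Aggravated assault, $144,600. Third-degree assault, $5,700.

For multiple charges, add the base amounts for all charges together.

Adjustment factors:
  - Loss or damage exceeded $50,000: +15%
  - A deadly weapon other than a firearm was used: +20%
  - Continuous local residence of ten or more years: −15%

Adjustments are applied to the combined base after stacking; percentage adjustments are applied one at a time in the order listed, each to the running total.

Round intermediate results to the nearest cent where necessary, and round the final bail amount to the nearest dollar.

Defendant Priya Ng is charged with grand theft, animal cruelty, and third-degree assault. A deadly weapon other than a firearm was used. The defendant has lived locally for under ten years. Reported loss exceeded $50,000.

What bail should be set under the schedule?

Base amounts from the schedule: grand theft $18,500; animal cruelty $20,250; third-degree assault $5,700.
Stacking rule: sum of all bases. $18,500 + $20,250 + $5,700 = $44,450.
Loss or damage exceeded $50,000 (+15%): $44,450 × 1.15 = $51,117.50.
A deadly weapon other than a firearm was used (+20%): $51,117.50 × 1.2 = $61,341.

$61,341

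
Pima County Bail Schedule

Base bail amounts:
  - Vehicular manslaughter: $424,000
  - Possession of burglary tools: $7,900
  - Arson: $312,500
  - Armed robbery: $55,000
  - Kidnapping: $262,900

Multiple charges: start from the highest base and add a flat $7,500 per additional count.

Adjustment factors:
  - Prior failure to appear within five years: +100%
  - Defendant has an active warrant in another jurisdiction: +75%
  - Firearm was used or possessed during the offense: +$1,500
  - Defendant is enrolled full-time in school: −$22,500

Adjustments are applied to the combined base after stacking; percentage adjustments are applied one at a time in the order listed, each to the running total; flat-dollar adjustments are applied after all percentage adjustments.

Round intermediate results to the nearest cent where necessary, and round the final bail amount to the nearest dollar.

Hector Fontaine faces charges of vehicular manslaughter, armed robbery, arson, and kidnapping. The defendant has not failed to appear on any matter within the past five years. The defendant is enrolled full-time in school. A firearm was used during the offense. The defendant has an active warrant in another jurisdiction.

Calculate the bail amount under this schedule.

Base amounts from the schedule: vehicular manslaughter $424,000; armed robbery $55,000; arson $312,500; kidnapping $262,900.
Stacking rule: highest base plus $7,500 per additional charge. Highest is vehicular manslaughter at $424,000; 3 additional charges → +$22,500. Combined base = $446,500.
Defendant has an active warrant in another jurisdiction (+75%): $446,500 × 1.75 = $781,375.
Firearm was used or possessed during the offense (+$1,500 flat): $781,375 + $1,500 = $782,875.
Defendant is enrolled full-time in school (−$22,500 flat): $782,875 − $22,500 = $760,375.

$760,375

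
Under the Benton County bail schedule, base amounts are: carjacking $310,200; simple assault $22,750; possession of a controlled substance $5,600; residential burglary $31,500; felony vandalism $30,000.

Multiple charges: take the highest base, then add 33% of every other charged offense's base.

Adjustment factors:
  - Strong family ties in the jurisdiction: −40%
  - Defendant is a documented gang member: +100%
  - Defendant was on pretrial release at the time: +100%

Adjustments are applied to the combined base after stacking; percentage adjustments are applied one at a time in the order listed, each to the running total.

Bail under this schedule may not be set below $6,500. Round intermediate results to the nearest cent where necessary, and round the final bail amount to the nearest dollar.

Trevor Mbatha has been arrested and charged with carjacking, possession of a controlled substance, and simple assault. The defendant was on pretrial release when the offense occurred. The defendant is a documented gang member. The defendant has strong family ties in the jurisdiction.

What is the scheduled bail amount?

$766,933

Base amounts from the schedule: carjacking $310,200; possession of a controlled substance $5,600; simple assault $22,750.
Stacking rule: highest base plus 33% of each additional charge. Highest is carjacking at $310,200. Additional: $5,600 × 33% = $1,848; $22,750 × 33% = $7,507.50. Combined base = $310,200 + $9,355.50 = $319,555.50.
Strong family ties in the jurisdiction (−40%): $319,555.50 × 0.6 = $191,733.30.
Defendant is a documented gang member (+100%): $191,733.30 × 2 = $383,466.60.
Defendant was on pretrial release at the time (+100%): $383,466.60 × 2 = $766,933.20.
$766,933.20 is at or above the $6,500 minimum.
Rounded to the nearest dollar: $766,933.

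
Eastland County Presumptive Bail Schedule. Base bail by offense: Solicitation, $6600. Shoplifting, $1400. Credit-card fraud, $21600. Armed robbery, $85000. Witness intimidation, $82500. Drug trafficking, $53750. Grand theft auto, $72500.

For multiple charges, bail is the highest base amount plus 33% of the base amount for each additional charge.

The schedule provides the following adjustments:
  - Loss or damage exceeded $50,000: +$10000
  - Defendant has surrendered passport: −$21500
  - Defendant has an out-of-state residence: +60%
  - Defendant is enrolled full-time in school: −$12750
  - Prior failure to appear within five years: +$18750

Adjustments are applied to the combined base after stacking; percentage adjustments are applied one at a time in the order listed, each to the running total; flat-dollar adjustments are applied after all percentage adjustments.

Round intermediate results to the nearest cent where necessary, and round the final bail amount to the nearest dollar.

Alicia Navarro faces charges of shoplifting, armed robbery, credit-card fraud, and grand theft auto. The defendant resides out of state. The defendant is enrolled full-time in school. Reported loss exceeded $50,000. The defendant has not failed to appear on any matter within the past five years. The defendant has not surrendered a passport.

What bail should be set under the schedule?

Base amounts from the schedule: shoplifting $1400; armed robbery $85000; credit-card fraud $21600; grand theft auto $72500.
Stacking rule: highest base plus 33% of each additional charge. Highest is armed robbery at $85000. Additional: $1400 × 33% = $462; $21600 × 33% = $7128; $72500 × 33% = $23925. Combined base = $85000 + $31515 = $116515.
Defendant has an out-of-state residence (+60%): $116515 × 1.6 = $186424.
Loss or damage exceeded $50,000 (+$10000 flat): $186424 + $10000 = $196424.
Defendant is enrolled full-time in school (−$12750 flat): $196424 − $12750 = $183674.

$183674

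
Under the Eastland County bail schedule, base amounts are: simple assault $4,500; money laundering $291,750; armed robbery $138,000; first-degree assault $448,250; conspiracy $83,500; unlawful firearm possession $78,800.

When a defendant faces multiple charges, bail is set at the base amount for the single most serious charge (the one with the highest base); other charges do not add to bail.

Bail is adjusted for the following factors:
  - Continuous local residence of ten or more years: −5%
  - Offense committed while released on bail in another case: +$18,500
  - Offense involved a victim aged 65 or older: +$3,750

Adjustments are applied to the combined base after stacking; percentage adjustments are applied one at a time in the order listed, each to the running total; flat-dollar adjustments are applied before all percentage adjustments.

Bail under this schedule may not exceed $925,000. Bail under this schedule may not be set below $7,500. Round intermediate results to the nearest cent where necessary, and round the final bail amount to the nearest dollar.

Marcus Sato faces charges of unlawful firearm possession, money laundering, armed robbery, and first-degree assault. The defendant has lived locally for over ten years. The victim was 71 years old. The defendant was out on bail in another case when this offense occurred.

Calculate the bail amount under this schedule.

$446,975

Base amounts from the schedule: unlawful firearm possession $78,800; money laundering $291,750; armed robbery $138,000; first-degree assault $448,250.
Stacking rule: use the highest base only. Highest is first-degree assault at $448,250. Combined base = $448,250.
Offense committed while released on bail in another case (+$18,500 flat): $448,250 + $18,500 = $466,750.
Offense involved a victim aged 65 or older (+$3,750 flat): $466,750 + $3,750 = $470,500.
Continuous local residence of ten or more years (−5%): $470,500 × 0.95 = $446,975.
$446,975 is within the $925,000 maximum.
$446,975 is at or above the $7,500 minimum.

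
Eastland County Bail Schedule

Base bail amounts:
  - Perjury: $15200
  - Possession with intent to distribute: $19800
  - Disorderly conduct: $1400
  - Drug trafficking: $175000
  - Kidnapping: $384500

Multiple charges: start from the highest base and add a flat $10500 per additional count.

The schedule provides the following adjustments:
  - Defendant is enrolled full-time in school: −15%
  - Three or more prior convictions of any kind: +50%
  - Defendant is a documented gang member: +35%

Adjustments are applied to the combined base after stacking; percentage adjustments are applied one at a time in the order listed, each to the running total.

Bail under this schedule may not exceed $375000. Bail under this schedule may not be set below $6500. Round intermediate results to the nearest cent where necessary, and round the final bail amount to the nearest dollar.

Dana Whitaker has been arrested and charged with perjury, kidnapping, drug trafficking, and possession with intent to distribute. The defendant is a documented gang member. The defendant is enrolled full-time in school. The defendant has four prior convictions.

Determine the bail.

Base amounts from the schedule: perjury $15200; kidnapping $384500; drug trafficking $175000; possession with intent to distribute $19800.
Stacking rule: highest base plus $10500 per additional charge. Highest is kidnapping at $384500; 3 additional charges → +$31500. Combined base = $416000.
Defendant is enrolled full-time in school (−15%): $416000 × 0.85 = $353600.
Three or more prior convictions of any kind (+50%): $353600 × 1.5 = $530400.
Defendant is a documented gang member (+35%): $530400 × 1.35 = $716040.
Result $716040 exceeds the maximum of $375000; bail is capped at $375000.
$375000 is at or above the $6500 minimum.

$375000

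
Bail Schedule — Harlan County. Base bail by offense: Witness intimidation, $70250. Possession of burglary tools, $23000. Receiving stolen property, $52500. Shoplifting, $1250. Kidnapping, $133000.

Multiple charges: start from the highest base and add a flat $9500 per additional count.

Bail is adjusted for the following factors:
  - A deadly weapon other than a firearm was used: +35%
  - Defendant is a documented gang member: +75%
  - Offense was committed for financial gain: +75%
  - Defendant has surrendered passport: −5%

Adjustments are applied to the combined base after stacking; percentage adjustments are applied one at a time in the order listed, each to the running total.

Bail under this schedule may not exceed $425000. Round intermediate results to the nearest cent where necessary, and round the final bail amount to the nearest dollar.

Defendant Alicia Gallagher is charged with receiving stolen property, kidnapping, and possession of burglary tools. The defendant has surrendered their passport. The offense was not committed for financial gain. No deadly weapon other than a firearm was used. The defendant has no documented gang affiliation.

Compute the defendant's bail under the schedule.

Base amounts from the schedule: receiving stolen property $52500; kidnapping $133000; possession of burglary tools $23000.
Stacking rule: highest base plus $9500 per additional charge. Highest is kidnapping at $133000; 2 additional charges → +$19000. Combined base = $152000.
Defendant has surrendered passport (−5%): $152000 × 0.95 = $144400.
$144400 is within the $425000 maximum.

$144400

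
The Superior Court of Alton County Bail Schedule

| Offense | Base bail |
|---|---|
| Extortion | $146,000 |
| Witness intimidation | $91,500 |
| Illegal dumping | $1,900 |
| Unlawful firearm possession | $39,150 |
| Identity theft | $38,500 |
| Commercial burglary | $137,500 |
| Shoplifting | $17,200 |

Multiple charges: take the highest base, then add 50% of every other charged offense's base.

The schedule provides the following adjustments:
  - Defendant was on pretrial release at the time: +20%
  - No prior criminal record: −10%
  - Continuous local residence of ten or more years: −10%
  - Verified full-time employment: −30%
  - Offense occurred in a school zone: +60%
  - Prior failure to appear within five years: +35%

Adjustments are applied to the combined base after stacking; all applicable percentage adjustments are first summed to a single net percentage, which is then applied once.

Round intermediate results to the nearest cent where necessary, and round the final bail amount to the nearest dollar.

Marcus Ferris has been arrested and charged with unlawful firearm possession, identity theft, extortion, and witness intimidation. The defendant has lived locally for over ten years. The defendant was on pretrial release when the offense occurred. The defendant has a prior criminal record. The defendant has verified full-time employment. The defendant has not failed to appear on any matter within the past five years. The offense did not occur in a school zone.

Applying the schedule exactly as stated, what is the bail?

Base amounts from the schedule: unlawful firearm possession $39,150; identity theft $38,500; extortion $146,000; witness intimidation $91,500.
Stacking rule: highest base plus 50% of each additional charge. Highest is extortion at $146,000. Additional: $39,150 × 50% = $19,575; $38,500 × 50% = $19,250; $91,500 × 50% = $45,750. Combined base = $146,000 + $84,575 = $230,575.
Net percentage adjustment: +20% −10% −30% = −20%. $230,575 × 0.8 = $184,460.

$184,460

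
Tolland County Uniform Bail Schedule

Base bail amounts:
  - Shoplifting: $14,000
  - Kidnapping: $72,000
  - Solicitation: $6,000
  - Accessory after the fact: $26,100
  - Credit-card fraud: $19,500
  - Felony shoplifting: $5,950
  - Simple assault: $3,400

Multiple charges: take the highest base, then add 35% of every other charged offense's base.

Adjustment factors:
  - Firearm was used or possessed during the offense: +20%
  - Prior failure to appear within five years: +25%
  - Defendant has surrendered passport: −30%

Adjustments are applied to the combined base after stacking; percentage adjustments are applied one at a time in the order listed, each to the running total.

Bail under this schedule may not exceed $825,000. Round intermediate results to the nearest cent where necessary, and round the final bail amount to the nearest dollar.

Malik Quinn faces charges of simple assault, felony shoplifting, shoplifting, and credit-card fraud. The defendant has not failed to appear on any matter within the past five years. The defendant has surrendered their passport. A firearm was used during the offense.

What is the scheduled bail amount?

$23,245

Base amounts from the schedule: simple assault $3,400; felony shoplifting $5,950; shoplifting $14,000; credit-card fraud $19,500.
Stacking rule: highest base plus 35% of each additional charge. Highest is credit-card fraud at $19,500. Additional: $3,400 × 35% = $1,190; $5,950 × 35% = $2,082.50; $14,000 × 35% = $4,900. Combined base = $19,500 + $8,172.50 = $27,672.50.
Firearm was used or possessed during the offense (+20%): $27,672.50 × 1.2 = $33,207.
Defendant has surrendered passport (−30%): $33,207 × 0.7 = $23,244.90.
$23,244.90 is within the $825,000 maximum.
Rounded to the nearest dollar: $23,245.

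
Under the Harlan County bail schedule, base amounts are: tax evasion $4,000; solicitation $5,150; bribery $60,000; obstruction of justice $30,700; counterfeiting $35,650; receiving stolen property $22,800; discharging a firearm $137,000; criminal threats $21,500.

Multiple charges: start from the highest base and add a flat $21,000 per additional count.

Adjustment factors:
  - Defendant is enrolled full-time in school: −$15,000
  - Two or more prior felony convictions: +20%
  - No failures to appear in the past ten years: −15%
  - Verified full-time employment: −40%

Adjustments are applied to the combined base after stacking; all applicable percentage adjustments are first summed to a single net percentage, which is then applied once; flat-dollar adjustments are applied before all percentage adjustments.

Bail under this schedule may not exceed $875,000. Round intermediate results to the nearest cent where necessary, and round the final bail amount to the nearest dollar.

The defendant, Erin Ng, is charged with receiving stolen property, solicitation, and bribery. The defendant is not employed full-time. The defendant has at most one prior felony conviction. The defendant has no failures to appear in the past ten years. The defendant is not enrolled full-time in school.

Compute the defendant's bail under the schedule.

$86,700

Base amounts from the schedule: receiving stolen property $22,800; solicitation $5,150; bribery $60,000.
Stacking rule: highest base plus $21,000 per additional charge. Highest is bribery at $60,000; 2 additional charges → +$42,000. Combined base = $102,000.
No failures to appear in the past ten years (−15%): $102,000 × 0.85 = $86,700.
$86,700 is within the $875,000 maximum.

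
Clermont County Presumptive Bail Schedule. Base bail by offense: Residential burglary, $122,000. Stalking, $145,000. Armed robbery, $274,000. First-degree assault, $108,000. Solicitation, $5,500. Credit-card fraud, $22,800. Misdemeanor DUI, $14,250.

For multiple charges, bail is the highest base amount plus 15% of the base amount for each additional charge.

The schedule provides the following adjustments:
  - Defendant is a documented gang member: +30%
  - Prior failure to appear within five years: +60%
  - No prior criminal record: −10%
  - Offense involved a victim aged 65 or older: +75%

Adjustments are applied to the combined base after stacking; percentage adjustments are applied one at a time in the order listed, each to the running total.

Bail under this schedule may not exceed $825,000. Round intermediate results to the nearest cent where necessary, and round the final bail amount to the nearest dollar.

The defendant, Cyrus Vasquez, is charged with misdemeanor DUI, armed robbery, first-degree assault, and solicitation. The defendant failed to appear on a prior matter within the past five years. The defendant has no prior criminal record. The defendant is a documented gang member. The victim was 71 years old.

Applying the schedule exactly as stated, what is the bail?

Base amounts from the schedule: misdemeanor DUI $14,250; armed robbery $274,000; first-degree assault $108,000; solicitation $5,500.
Stacking rule: highest base plus 15% of each additional charge. Highest is armed robbery at $274,000. Additional: $14,250 × 15% = $2,137.50; $108,000 × 15% = $16,200; $5,500 × 15% = $825. Combined base = $274,000 + $19,162.50 = $293,162.50.
Defendant is a documented gang member (+30%): $293,162.50 × 1.3 = $381,111.25.
Prior failure to appear within five years (+60%): $381,111.25 × 1.6 = $609,778.
No prior criminal record (−10%): $609,778 × 0.9 = $548,800.20.
Offense involved a victim aged 65 or older (+75%): $548,800.20 × 1.75 = $960,400.35.
Result $960,400.35 exceeds the maximum of $825,000; bail is capped at $825,000.

$825,000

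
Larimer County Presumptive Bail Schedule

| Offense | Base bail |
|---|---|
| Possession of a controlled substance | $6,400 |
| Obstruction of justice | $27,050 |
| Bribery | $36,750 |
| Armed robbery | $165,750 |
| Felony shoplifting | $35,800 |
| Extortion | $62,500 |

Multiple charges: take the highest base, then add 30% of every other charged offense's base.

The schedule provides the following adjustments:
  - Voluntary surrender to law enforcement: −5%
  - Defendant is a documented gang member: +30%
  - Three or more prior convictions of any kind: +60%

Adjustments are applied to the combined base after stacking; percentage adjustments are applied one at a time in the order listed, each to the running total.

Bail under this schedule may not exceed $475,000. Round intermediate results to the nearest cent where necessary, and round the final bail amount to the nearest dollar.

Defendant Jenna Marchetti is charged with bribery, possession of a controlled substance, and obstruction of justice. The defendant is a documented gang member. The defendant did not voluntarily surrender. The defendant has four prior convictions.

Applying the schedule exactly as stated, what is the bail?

$97,313

Base amounts from the schedule: bribery $36,750; possession of a controlled substance $6,400; obstruction of justice $27,050.
Stacking rule: highest base plus 30% of each additional charge. Highest is bribery at $36,750. Additional: $6,400 × 30% = $1,920; $27,050 × 30% = $8,115. Combined base = $36,750 + $10,035 = $46,785.
Defendant is a documented gang member (+30%): $46,785 × 1.3 = $60,820.50.
Three or more prior convictions of any kind (+60%): $60,820.50 × 1.6 = $97,312.80.
$97,312.80 is within the $475,000 maximum.
Rounded to the nearest dollar: $97,313.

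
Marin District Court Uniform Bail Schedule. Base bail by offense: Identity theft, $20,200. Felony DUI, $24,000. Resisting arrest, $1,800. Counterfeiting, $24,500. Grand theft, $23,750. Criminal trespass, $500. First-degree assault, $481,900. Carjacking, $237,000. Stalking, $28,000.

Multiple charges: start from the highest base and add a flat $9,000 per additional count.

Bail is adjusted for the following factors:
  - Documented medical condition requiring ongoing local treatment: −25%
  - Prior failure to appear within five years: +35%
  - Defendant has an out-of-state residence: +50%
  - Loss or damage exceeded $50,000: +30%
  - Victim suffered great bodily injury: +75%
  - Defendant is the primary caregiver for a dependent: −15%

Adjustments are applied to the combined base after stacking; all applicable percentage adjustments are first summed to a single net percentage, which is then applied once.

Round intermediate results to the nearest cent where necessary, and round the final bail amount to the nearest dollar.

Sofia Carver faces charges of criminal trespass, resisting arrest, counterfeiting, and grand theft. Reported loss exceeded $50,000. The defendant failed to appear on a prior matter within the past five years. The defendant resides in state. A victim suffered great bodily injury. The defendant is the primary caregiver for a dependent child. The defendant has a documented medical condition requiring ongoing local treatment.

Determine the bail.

Base amounts from the schedule: criminal trespass $500; resisting arrest $1,800; counterfeiting $24,500; grand theft $23,750.
Stacking rule: highest base plus $9,000 per additional charge. Highest is counterfeiting at $24,500; 3 additional charges → +$27,000. Combined base = $51,500.
Net percentage adjustment: −25% +35% +30% +75% −15% = +100%. $51,500 × 2 = $103,000.

$103,000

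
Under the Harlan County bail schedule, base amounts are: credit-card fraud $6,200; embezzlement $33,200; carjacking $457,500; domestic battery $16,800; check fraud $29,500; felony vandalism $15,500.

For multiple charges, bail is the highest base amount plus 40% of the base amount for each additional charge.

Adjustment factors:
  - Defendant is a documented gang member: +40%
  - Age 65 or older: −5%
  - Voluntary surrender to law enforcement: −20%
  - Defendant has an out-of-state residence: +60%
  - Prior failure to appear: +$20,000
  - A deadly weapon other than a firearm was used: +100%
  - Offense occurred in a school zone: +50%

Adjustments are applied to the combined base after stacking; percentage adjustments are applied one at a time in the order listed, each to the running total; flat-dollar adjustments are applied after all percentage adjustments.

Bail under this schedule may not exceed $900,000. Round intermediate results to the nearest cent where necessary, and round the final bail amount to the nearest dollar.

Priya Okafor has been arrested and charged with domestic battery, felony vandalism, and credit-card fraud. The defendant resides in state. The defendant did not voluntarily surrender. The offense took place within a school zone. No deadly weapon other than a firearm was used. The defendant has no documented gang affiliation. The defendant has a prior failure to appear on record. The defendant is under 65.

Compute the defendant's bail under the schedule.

Base amounts from the schedule: domestic battery $16,800; felony vandalism $15,500; credit-card fraud $6,200.
Stacking rule: highest base plus 40% of each additional charge. Highest is domestic battery at $16,800. Additional: $15,500 × 40% = $6,200; $6,200 × 40% = $2,480. Combined base = $16,800 + $8,680 = $25,480.
Offense occurred in a school zone (+50%): $25,480 × 1.5 = $38,220.
Prior failure to appear (+$20,000 flat): $38,220 + $20,000 = $58,220.
$58,220 is within the $900,000 maximum.

$58,220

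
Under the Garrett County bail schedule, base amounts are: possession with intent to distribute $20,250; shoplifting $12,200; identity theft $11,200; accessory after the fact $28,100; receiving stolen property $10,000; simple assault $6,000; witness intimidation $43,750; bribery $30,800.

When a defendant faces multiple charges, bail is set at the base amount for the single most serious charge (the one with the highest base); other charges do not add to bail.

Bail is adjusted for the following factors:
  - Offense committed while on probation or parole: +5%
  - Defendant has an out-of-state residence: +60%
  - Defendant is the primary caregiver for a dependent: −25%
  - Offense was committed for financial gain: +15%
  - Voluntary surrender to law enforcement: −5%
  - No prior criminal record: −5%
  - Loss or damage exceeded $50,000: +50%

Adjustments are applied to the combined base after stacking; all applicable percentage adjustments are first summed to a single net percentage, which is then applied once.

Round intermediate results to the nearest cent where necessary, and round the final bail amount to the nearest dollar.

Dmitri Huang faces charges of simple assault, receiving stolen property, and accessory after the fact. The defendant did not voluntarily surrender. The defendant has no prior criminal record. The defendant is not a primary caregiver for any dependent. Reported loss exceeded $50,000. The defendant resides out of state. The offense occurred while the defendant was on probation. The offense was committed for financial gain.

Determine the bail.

Base amounts from the schedule: simple assault $6,000; receiving stolen property $10,000; accessory after the fact $28,100.
Stacking rule: use the highest base only. Highest is accessory after the fact at $28,100. Combined base = $28,100.
Net percentage adjustment: +5% +60% +15% −5% +50% = +125%. $28,100 × 2.25 = $63,225.

$63,225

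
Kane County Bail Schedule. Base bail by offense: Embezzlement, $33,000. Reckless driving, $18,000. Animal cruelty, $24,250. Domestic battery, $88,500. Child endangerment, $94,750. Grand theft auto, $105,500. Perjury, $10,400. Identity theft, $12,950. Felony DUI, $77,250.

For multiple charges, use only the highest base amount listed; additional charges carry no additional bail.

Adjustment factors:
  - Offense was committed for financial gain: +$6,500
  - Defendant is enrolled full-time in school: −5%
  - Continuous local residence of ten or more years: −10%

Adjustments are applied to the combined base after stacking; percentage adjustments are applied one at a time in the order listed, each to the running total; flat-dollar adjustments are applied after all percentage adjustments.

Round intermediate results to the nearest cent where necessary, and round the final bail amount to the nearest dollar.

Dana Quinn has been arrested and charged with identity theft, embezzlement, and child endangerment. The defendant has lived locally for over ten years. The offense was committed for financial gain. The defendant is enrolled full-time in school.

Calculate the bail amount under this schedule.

Base amounts from the schedule: identity theft $12,950; embezzlement $33,000; child endangerment $94,750.
Stacking rule: use the highest base only. Highest is child endangerment at $94,750. Combined base = $94,750.
Defendant is enrolled full-time in school (−5%): $94,750 × 0.95 = $90,012.50.
Continuous local residence of ten or more years (−10%): $90,012.50 × 0.9 = $81,011.25.
Offense was committed for financial gain (+$6,500 flat): $81,011.25 + $6,500 = $87,511.25.
Rounded to the nearest dollar: $87,511.

$87,511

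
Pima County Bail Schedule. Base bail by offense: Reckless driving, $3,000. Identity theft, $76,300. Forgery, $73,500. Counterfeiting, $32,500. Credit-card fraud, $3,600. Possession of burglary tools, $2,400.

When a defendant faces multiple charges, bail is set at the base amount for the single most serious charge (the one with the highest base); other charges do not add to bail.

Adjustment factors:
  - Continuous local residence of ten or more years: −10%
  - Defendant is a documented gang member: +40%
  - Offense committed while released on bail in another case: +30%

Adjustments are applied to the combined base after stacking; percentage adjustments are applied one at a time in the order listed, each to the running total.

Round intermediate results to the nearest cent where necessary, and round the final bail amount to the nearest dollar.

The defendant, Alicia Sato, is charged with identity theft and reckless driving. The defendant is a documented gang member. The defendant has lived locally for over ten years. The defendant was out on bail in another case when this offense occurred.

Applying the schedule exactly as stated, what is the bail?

Base amounts from the schedule: identity theft $76,300; reckless driving $3,000.
Stacking rule: use the highest base only. Highest is identity theft at $76,300. Combined base = $76,300.
Continuous local residence of ten or more years (−10%): $76,300 × 0.9 = $68,670.
Defendant is a documented gang member (+40%): $68,670 × 1.4 = $96,138.
Offense committed while released on bail in another case (+30%): $96,138 × 1.3 = $124,979.40.
Rounded to the nearest dollar: $124,979.

$124,979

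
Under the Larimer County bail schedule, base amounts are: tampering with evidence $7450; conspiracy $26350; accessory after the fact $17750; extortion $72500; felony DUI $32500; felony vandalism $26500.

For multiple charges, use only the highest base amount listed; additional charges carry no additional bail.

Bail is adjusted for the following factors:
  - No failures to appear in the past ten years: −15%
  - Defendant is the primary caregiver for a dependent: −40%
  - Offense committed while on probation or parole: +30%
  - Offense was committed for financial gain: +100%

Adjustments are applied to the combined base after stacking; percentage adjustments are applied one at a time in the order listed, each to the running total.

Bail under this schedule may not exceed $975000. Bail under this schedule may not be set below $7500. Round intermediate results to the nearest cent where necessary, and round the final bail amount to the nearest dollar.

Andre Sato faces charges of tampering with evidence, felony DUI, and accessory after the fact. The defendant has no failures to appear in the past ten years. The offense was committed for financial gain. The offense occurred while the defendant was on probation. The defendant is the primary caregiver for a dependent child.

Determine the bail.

Base amounts from the schedule: tampering with evidence $7450; felony DUI $32500; accessory after the fact $17750.
Stacking rule: use the highest base only. Highest is felony DUI at $32500. Combined base = $32500.
No failures to appear in the past ten years (−15%): $32500 × 0.85 = $27625.
Defendant is the primary caregiver for a dependent (−40%): $27625 × 0.6 = $16575.
Offense committed while on probation or parole (+30%): $16575 × 1.3 = $21547.50.
Offense was committed for financial gain (+100%): $21547.50 × 2 = $43095.
$43095 is within the $975000 maximum.
$43095 is at or above the $7500 minimum.

$43095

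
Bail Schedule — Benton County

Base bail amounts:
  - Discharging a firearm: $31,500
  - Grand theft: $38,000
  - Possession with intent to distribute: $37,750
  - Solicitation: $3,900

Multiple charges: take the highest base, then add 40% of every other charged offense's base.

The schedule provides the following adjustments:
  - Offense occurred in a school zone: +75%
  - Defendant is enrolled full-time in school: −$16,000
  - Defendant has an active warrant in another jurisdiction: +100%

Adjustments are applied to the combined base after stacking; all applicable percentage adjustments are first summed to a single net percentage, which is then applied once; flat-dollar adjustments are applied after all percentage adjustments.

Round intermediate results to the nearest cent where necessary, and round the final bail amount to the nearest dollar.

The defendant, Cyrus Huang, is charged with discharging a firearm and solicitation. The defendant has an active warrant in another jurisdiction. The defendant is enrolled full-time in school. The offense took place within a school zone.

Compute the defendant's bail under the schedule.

Base amounts from the schedule: discharging a firearm $31,500; solicitation $3,900.
Stacking rule: highest base plus 40% of each additional charge. Highest is discharging a firearm at $31,500. Additional: $3,900 × 40% = $1,560. Combined base = $31,500 + $1,560 = $33,060.
Net percentage adjustment: +75% +100% = +175%. $33,060 × 2.75 = $90,915.
Defendant is enrolled full-time in school (−$16,000 flat): $90,915 − $16,000 = $74,915.

$74,915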